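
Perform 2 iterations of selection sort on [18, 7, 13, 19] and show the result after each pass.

Pass 1: Select minimum 7 at index 1, swap -> [7, 18, 13, 19]
Pass 2: Select minimum 13 at index 2, swap -> [7, 13, 18, 19]


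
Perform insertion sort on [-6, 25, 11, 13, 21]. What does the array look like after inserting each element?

First element -6 is already 'sorted'
Insert 25: shifted 0 elements -> [-6, 25, 11, 13, 21]
Insert 11: shifted 1 elements -> [-6, 11, 25, 13, 21]
Insert 13: shifted 1 elements -> [-6, 11, 13, 25, 21]
Insert 21: shifted 1 elements -> [-6, 11, 13, 21, 25]


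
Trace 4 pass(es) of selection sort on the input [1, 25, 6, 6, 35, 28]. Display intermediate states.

Pass 1: Select minimum 1 at index 0, swap -> [1, 25, 6, 6, 35, 28]
Pass 2: Select minimum 6 at index 2, swap -> [1, 6, 25, 6, 35, 28]
Pass 3: Select minimum 6 at index 3, swap -> [1, 6, 6, 25, 35, 28]
Pass 4: Select minimum 25 at index 3, swap -> [1, 6, 6, 25, 35, 28]


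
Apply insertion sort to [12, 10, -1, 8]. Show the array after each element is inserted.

First element 12 is already 'sorted'
Insert 10: shifted 1 elements -> [10, 12, -1, 8]
Insert -1: shifted 2 elements -> [-1, 10, 12, 8]
Insert 8: shifted 2 elements -> [-1, 8, 10, 12]


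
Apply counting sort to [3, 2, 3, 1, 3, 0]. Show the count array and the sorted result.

Count array: [1, 1, 1, 3]
(count[i] = number of elements equal to i)
Cumulative count: [1, 2, 3, 6]
Sorted: [0, 1, 2, 3, 3, 3]


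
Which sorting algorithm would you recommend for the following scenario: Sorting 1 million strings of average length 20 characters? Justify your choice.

Best choice: MSD radix sort or Mergesort
Reason: MSD radix sort is a non-comparison sort that buckets the strings by successive character positions, running in time proportional to the total number of characters examined rather than O(n log n) string comparisons; mergesort is a stable O(n log n)-comparison alternative that works for arbitrary variable-length keys


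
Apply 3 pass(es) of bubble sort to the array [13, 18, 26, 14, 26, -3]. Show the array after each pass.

After pass 1: [13, 18, 14, 26, -3, 26] (2 swaps)
After pass 2: [13, 14, 18, -3, 26, 26] (2 swaps)
After pass 3: [13, 14, -3, 18, 26, 26] (1 swaps)
Total swaps: 5


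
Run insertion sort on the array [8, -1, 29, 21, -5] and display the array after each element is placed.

First element 8 is already 'sorted'
Insert -1: shifted 1 elements -> [-1, 8, 29, 21, -5]
Insert 29: shifted 0 elements -> [-1, 8, 29, 21, -5]
Insert 21: shifted 1 elements -> [-1, 8, 21, 29, -5]
Insert -5: shifted 4 elements -> [-5, -1, 8, 21, 29]


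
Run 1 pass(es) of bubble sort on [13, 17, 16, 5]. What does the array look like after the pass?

After pass 1: [13, 16, 5, 17] (2 swaps)
Total swaps: 2


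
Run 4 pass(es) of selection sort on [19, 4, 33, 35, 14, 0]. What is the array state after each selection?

Pass 1: Select minimum 0 at index 5, swap -> [0, 4, 33, 35, 14, 19]
Pass 2: Select minimum 4 at index 1, swap -> [0, 4, 33, 35, 14, 19]
Pass 3: Select minimum 14 at index 4, swap -> [0, 4, 14, 35, 33, 19]
Pass 4: Select minimum 19 at index 5, swap -> [0, 4, 14, 19, 33, 35]


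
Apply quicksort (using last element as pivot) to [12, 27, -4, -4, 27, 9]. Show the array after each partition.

Partition 1: pivot=9 at index 2 -> [-4, -4, 9, 27, 27, 12]
Partition 2: pivot=-4 at index 1 -> [-4, -4, 9, 27, 27, 12]
Partition 3: pivot=12 at index 3 -> [-4, -4, 9, 12, 27, 27]
Partition 4: pivot=27 at index 5 -> [-4, -4, 9, 12, 27, 27]


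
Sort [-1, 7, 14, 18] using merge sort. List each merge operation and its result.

Divide and conquer:
  Merge [-1] + [7] -> [-1, 7]
  Merge [14] + [18] -> [14, 18]
  Merge [-1, 7] + [14, 18] -> [-1, 7, 14, 18]


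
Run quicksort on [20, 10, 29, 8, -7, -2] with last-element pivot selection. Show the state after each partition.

Partition 1: pivot=-2 at index 1 -> [-7, -2, 29, 8, 20, 10]
Partition 2: pivot=10 at index 3 -> [-7, -2, 8, 10, 20, 29]
Partition 3: pivot=29 at index 5 -> [-7, -2, 8, 10, 20, 29]


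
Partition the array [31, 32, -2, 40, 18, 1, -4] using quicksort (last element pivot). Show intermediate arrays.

Partition 1: pivot=-4 at index 0 -> [-4, 32, -2, 40, 18, 1, 31]
Partition 2: pivot=31 at index 4 -> [-4, -2, 18, 1, 31, 40, 32]
Partition 3: pivot=1 at index 2 -> [-4, -2, 1, 18, 31, 40, 32]
Partition 4: pivot=32 at index 5 -> [-4, -2, 1, 18, 31, 32, 40]


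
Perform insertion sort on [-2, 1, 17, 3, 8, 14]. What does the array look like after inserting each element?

First element -2 is already 'sorted'
Insert 1: shifted 0 elements -> [-2, 1, 17, 3, 8, 14]
Insert 17: shifted 0 elements -> [-2, 1, 17, 3, 8, 14]
Insert 3: shifted 1 elements -> [-2, 1, 3, 17, 8, 14]
Insert 8: shifted 1 elements -> [-2, 1, 3, 8, 17, 14]
Insert 14: shifted 1 elements -> [-2, 1, 3, 8, 14, 17]


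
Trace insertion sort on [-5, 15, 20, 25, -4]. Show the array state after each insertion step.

First element -5 is already 'sorted'
Insert 15: shifted 0 elements -> [-5, 15, 20, 25, -4]
Insert 20: shifted 0 elements -> [-5, 15, 20, 25, -4]
Insert 25: shifted 0 elements -> [-5, 15, 20, 25, -4]
Insert -4: shifted 3 elements -> [-5, -4, 15, 20, 25]


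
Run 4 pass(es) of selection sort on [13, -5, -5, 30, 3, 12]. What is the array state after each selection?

Pass 1: Select minimum -5 at index 1, swap -> [-5, 13, -5, 30, 3, 12]
Pass 2: Select minimum -5 at index 2, swap -> [-5, -5, 13, 30, 3, 12]
Pass 3: Select minimum 3 at index 4, swap -> [-5, -5, 3, 30, 13, 12]
Pass 4: Select minimum 12 at index 5, swap -> [-5, -5, 3, 12, 13, 30]


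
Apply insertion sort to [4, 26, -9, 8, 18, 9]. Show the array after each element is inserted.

First element 4 is already 'sorted'
Insert 26: shifted 0 elements -> [4, 26, -9, 8, 18, 9]
Insert -9: shifted 2 elements -> [-9, 4, 26, 8, 18, 9]
Insert 8: shifted 1 elements -> [-9, 4, 8, 26, 18, 9]
Insert 18: shifted 1 elements -> [-9, 4, 8, 18, 26, 9]
Insert 9: shifted 2 elements -> [-9, 4, 8, 9, 18, 26]


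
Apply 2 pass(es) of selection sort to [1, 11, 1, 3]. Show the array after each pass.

Pass 1: Select minimum 1 at index 0, swap -> [1, 11, 1, 3]
Pass 2: Select minimum 1 at index 2, swap -> [1, 1, 11, 3]


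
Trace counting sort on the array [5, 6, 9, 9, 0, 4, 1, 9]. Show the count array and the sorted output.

Count array: [1, 1, 0, 0, 1, 1, 1, 0, 0, 3]
(count[i] = number of elements equal to i)
Cumulative count: [1, 2, 2, 2, 3, 4, 5, 5, 5, 8]
Sorted: [0, 1, 4, 5, 6, 9, 9, 9]


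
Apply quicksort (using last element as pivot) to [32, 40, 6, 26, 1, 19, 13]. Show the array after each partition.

Partition 1: pivot=13 at index 2 -> [6, 1, 13, 26, 40, 19, 32]
Partition 2: pivot=1 at index 0 -> [1, 6, 13, 26, 40, 19, 32]
Partition 3: pivot=32 at index 5 -> [1, 6, 13, 26, 19, 32, 40]
Partition 4: pivot=19 at index 3 -> [1, 6, 13, 19, 26, 32, 40]


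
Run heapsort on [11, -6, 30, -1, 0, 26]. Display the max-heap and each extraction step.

Build heap: [30, 0, 26, -1, -6, 11]
Extract 30: [26, 0, 11, -1, -6, 30]
Extract 26: [11, 0, -6, -1, 26, 30]
Extract 11: [0, -1, -6, 11, 26, 30]
Extract 0: [-1, -6, 0, 11, 26, 30]
Extract -1: [-6, -1, 0, 11, 26, 30]


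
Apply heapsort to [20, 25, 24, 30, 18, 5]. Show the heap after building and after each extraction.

Build heap: [30, 25, 24, 20, 18, 5]
Extract 30: [25, 20, 24, 5, 18, 30]
Extract 25: [24, 20, 18, 5, 25, 30]
Extract 24: [20, 5, 18, 24, 25, 30]
Extract 20: [18, 5, 20, 24, 25, 30]
Extract 18: [5, 18, 20, 24, 25, 30]


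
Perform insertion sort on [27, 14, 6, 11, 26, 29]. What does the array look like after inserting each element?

First element 27 is already 'sorted'
Insert 14: shifted 1 elements -> [14, 27, 6, 11, 26, 29]
Insert 6: shifted 2 elements -> [6, 14, 27, 11, 26, 29]
Insert 11: shifted 2 elements -> [6, 11, 14, 27, 26, 29]
Insert 26: shifted 1 elements -> [6, 11, 14, 26, 27, 29]
Insert 29: shifted 0 elements -> [6, 11, 14, 26, 27, 29]


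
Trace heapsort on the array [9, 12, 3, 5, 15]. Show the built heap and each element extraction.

Build heap: [15, 12, 3, 5, 9]
Extract 15: [12, 9, 3, 5, 15]
Extract 12: [9, 5, 3, 12, 15]
Extract 9: [5, 3, 9, 12, 15]
Extract 5: [3, 5, 9, 12, 15]


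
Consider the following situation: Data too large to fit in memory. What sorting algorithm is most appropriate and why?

Best choice: External merge sort
Reason: Minimizes disk I/O by sequential reads/writes


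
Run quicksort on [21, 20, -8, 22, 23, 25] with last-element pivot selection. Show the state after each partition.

Partition 1: pivot=25 at index 5 -> [21, 20, -8, 22, 23, 25]
Partition 2: pivot=23 at index 4 -> [21, 20, -8, 22, 23, 25]
Partition 3: pivot=22 at index 3 -> [21, 20, -8, 22, 23, 25]
Partition 4: pivot=-8 at index 0 -> [-8, 20, 21, 22, 23, 25]
Partition 5: pivot=21 at index 2 -> [-8, 20, 21, 22, 23, 25]


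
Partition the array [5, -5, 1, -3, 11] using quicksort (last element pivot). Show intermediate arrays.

Partition 1: pivot=11 at index 4 -> [5, -5, 1, -3, 11]
Partition 2: pivot=-3 at index 1 -> [-5, -3, 1, 5, 11]
Partition 3: pivot=5 at index 3 -> [-5, -3, 1, 5, 11]


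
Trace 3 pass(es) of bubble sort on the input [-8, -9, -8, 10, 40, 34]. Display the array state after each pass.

After pass 1: [-9, -8, -8, 10, 34, 40] (2 swaps)
After pass 2: [-9, -8, -8, 10, 34, 40] (0 swaps)
After pass 3: [-9, -8, -8, 10, 34, 40] (0 swaps)
Total swaps: 2


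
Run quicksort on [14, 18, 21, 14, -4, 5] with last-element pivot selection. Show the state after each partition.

Partition 1: pivot=5 at index 1 -> [-4, 5, 21, 14, 14, 18]
Partition 2: pivot=18 at index 4 -> [-4, 5, 14, 14, 18, 21]
Partition 3: pivot=14 at index 3 -> [-4, 5, 14, 14, 18, 21]


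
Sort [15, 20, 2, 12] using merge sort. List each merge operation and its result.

Divide and conquer:
  Merge [15] + [20] -> [15, 20]
  Merge [2] + [12] -> [2, 12]
  Merge [15, 20] + [2, 12] -> [2, 12, 15, 20]


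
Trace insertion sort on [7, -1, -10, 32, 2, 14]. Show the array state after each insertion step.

First element 7 is already 'sorted'
Insert -1: shifted 1 elements -> [-1, 7, -10, 32, 2, 14]
Insert -10: shifted 2 elements -> [-10, -1, 7, 32, 2, 14]
Insert 32: shifted 0 elements -> [-10, -1, 7, 32, 2, 14]
Insert 2: shifted 2 elements -> [-10, -1, 2, 7, 32, 14]
Insert 14: shifted 1 elements -> [-10, -1, 2, 7, 14, 32]


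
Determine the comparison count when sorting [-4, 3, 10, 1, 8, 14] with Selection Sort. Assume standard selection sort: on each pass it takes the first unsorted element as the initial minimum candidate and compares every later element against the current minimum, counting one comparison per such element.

Pass 1: scan indices 1..5 for the minimum = 5 comparison(s); min is -4, place at index 0 -> [-4, 3, 10, 1, 8, 14]
Pass 2: scan indices 2..5 for the minimum = 4 comparison(s); min is 1, place at index 1 -> [-4, 1, 10, 3, 8, 14]
Pass 3: scan indices 3..5 for the minimum = 3 comparison(s); min is 3, place at index 2 -> [-4, 1, 3, 10, 8, 14]
Pass 4: scan indices 4..5 for the minimum = 2 comparison(s); min is 8, place at index 3 -> [-4, 1, 3, 8, 10, 14]
Pass 5: scan indices 5..5 for the minimum = 1 comparison(s); min is 10, place at index 4 -> [-4, 1, 3, 8, 10, 14]
Selection sort always scans the whole unsorted suffix, so the count is (n-1) + (n-2) + ... + 1 = n(n-1)/2 = 6*5/2 = 15 regardless of the input order.
Total comparisons: 5 + 4 + 3 + 2 + 1 = 15


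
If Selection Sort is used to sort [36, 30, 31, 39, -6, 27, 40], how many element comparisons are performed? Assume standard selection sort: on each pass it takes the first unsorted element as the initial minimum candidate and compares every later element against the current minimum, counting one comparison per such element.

Pass 1: scan indices 1..6 for the minimum = 6 comparison(s); min is -6, place at index 0 -> [-6, 30, 31, 39, 36, 27, 40]
Pass 2: scan indices 2..6 for the minimum = 5 comparison(s); min is 27, place at index 1 -> [-6, 27, 31, 39, 36, 30, 40]
Pass 3: scan indices 3..6 for the minimum = 4 comparison(s); min is 30, place at index 2 -> [-6, 27, 30, 39, 36, 31, 40]
Pass 4: scan indices 4..6 for the minimum = 3 comparison(s); min is 31, place at index 3 -> [-6, 27, 30, 31, 36, 39, 40]
Pass 5: scan indices 5..6 for the minimum = 2 comparison(s); min is 36, place at index 4 -> [-6, 27, 30, 31, 36, 39, 40]
Pass 6: scan indices 6..6 for the minimum = 1 comparison(s); min is 39, place at index 5 -> [-6, 27, 30, 31, 36, 39, 40]
Selection sort always scans the whole unsorted suffix, so the count is (n-1) + (n-2) + ... + 1 = n(n-1)/2 = 7*6/2 = 21 regardless of the input order.
Total comparisons: 6 + 5 + 4 + 3 + 2 + 1 = 21


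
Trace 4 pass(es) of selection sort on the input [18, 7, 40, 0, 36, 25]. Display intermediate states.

Pass 1: Select minimum 0 at index 3, swap -> [0, 7, 40, 18, 36, 25]
Pass 2: Select minimum 7 at index 1, swap -> [0, 7, 40, 18, 36, 25]
Pass 3: Select minimum 18 at index 3, swap -> [0, 7, 18, 40, 36, 25]
Pass 4: Select minimum 25 at index 5, swap -> [0, 7, 18, 25, 36, 40]


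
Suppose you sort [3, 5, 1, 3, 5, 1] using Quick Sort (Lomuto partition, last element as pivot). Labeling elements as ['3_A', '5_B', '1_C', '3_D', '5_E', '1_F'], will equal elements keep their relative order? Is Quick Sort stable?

Trace Quick Sort on the labeled array (the key is the number; the letter only tracks identity):
  Partition indices 0..5 around pivot 1_F -> [1_C, 1_F, 3_A, 3_D, 5_E, 5_B]
  Partition indices 2..5 around pivot 5_B -> [1_C, 1_F, 3_A, 3_D, 5_E, 5_B]
  Partition indices 2..4 around pivot 5_E -> [1_C, 1_F, 3_A, 3_D, 5_E, 5_B]
  Partition indices 2..3 around pivot 3_D -> [1_C, 1_F, 3_A, 3_D, 5_E, 5_B]
Final order: [1_C, 1_F, 3_A, 3_D, 5_E, 5_B]
Equal keys:
  value 1: originally 1_C, 1_F; after sorting 1_C, 1_F -> order preserved
  value 3: originally 3_A, 3_D; after sorting 3_A, 3_D -> order preserved
  value 5: originally 5_B, 5_E; after sorting 5_E, 5_B -> order changed
Equal keys were reordered, so Quick Sort is not stable: partition swaps elements across long distances and can reorder equal keys. (One such input is enough; an unstable sort may happen to preserve order on other inputs, but it gives no guarantee.)
Answer: Not stable


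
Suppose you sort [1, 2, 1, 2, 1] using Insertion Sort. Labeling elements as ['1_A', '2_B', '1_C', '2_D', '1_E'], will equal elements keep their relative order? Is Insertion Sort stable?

Trace Insertion Sort on the labeled array (the key is the number; the letter only tracks identity):
  Insert 2_B at index 1: [1_A, 2_B, 1_C, 2_D, 1_E]
  Insert 1_C at index 1: [1_A, 1_C, 2_B, 2_D, 1_E]
  Insert 2_D at index 3: [1_A, 1_C, 2_B, 2_D, 1_E]
  Insert 1_E at index 2: [1_A, 1_C, 1_E, 2_B, 2_D]
Final order: [1_A, 1_C, 1_E, 2_B, 2_D]
Equal keys:
  value 1: originally 1_A, 1_C, 1_E; after sorting 1_A, 1_C, 1_E -> order preserved
  value 2: originally 2_B, 2_D; after sorting 2_B, 2_D -> order preserved
All equal keys kept their original relative order. Insertion Sort is stable: elements are shifted only while they are strictly greater than the key, so a key is inserted after any equal elements already placed.
Answer: Stable


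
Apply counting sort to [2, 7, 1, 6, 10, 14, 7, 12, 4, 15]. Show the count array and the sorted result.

Count array: [0, 1, 1, 0, 1, 0, 1, 2, 0, 0, 1, 0, 1, 0, 1, 1]
(count[i] = number of elements equal to i)
Cumulative count: [0, 1, 2, 2, 3, 3, 4, 6, 6, 6, 7, 7, 8, 8, 9, 10]
Sorted: [1, 2, 4, 6, 7, 7, 10, 12, 14, 15]


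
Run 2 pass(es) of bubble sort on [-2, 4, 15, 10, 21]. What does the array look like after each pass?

After pass 1: [-2, 4, 10, 15, 21] (1 swaps)
After pass 2: [-2, 4, 10, 15, 21] (0 swaps)
Total swaps: 1


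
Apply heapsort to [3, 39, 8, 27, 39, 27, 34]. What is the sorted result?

Build heap: [39, 39, 34, 27, 3, 27, 8]
Extract 39: [39, 27, 34, 8, 3, 27, 39]
Extract 39: [34, 27, 27, 8, 3, 39, 39]
Extract 34: [27, 8, 27, 3, 34, 39, 39]
Extract 27: [27, 8, 3, 27, 34, 39, 39]
Extract 27: [8, 3, 27, 27, 34, 39, 39]
Extract 8: [3, 8, 27, 27, 34, 39, 39]


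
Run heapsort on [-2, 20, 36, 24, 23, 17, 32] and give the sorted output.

Build heap: [36, 24, 32, 20, 23, 17, -2]
Extract 36: [32, 24, 17, 20, 23, -2, 36]
Extract 32: [24, 23, 17, 20, -2, 32, 36]
Extract 24: [23, 20, 17, -2, 24, 32, 36]
Extract 23: [20, -2, 17, 23, 24, 32, 36]
Extract 20: [17, -2, 20, 23, 24, 32, 36]
Extract 17: [-2, 17, 20, 23, 24, 32, 36]


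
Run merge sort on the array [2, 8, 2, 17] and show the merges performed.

Divide and conquer:
  Merge [2] + [8] -> [2, 8]
  Merge [2] + [17] -> [2, 17]
  Merge [2, 8] + [2, 17] -> [2, 2, 8, 17]


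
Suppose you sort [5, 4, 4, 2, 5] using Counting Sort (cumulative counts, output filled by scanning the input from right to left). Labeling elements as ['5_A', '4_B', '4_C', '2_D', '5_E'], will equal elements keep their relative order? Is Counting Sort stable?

Trace Counting Sort on the labeled array (the key is the number; the letter only tracks identity):
  Counts for values 0..5: [0, 0, 1, 0, 2, 2]
  Cumulative counts: [0, 0, 1, 1, 3, 5]
  Scan right to left: place 5_E at output index 4
  Scan right to left: place 2_D at output index 0
  Scan right to left: place 4_C at output index 2
  Scan right to left: place 4_B at output index 1
  Scan right to left: place 5_A at output index 3
  Output: [2_D, 4_B, 4_C, 5_A, 5_E]
Equal keys:
  value 4: originally 4_B, 4_C; after sorting 4_B, 4_C -> order preserved
  value 5: originally 5_A, 5_E; after sorting 5_A, 5_E -> order preserved
All equal keys kept their original relative order. Counting Sort is stable: scanning the input right to left with decreasing cumulative counts places later duplicates at later output positions.
Answer: Stable


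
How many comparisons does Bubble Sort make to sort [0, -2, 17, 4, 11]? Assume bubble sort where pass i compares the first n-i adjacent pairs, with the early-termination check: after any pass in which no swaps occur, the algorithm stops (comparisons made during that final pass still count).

Pass 1: compare adjacent pairs (0,1)..(3,4) = 4 comparison(s), 3 swap(s) -> [-2, 0, 4, 11, 17]
Pass 2: compare adjacent pairs (0,1)..(2,3) = 3 comparison(s), 0 swap(s) -> [-2, 0, 4, 11, 17]
No swaps in this pass, so bubble sort stops here.
Total comparisons: 4 + 3 = 7


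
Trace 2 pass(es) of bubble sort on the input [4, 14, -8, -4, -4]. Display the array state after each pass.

After pass 1: [4, -8, -4, -4, 14] (3 swaps)
After pass 2: [-8, -4, -4, 4, 14] (3 swaps)
Total swaps: 6


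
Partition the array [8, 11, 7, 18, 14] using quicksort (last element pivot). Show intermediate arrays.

Partition 1: pivot=14 at index 3 -> [8, 11, 7, 14, 18]
Partition 2: pivot=7 at index 0 -> [7, 11, 8, 14, 18]
Partition 3: pivot=8 at index 1 -> [7, 8, 11, 14, 18]


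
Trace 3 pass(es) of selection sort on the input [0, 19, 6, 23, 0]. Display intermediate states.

Pass 1: Select minimum 0 at index 0, swap -> [0, 19, 6, 23, 0]
Pass 2: Select minimum 0 at index 4, swap -> [0, 0, 6, 23, 19]
Pass 3: Select minimum 6 at index 2, swap -> [0, 0, 6, 23, 19]


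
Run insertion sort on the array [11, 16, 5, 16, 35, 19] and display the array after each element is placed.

First element 11 is already 'sorted'
Insert 16: shifted 0 elements -> [11, 16, 5, 16, 35, 19]
Insert 5: shifted 2 elements -> [5, 11, 16, 16, 35, 19]
Insert 16: shifted 0 elements -> [5, 11, 16, 16, 35, 19]
Insert 35: shifted 0 elements -> [5, 11, 16, 16, 35, 19]
Insert 19: shifted 1 elements -> [5, 11, 16, 16, 19, 35]


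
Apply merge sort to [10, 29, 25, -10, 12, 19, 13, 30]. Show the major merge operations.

Divide and conquer:
  Merge [10] + [29] -> [10, 29]
  Merge [25] + [-10] -> [-10, 25]
  Merge [10, 29] + [-10, 25] -> [-10, 10, 25, 29]
  Merge [12] + [19] -> [12, 19]
  Merge [13] + [30] -> [13, 30]
  Merge [12, 19] + [13, 30] -> [12, 13, 19, 30]
  Merge [-10, 10, 25, 29] + [12, 13, 19, 30] -> [-10, 10, 12, 13, 19, 25, 29, 30]


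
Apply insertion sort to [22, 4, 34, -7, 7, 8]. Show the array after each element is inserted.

First element 22 is already 'sorted'
Insert 4: shifted 1 elements -> [4, 22, 34, -7, 7, 8]
Insert 34: shifted 0 elements -> [4, 22, 34, -7, 7, 8]
Insert -7: shifted 3 elements -> [-7, 4, 22, 34, 7, 8]
Insert 7: shifted 2 elements -> [-7, 4, 7, 22, 34, 8]
Insert 8: shifted 2 elements -> [-7, 4, 7, 8, 22, 34]


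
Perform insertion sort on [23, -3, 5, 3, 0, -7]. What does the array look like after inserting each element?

First element 23 is already 'sorted'
Insert -3: shifted 1 elements -> [-3, 23, 5, 3, 0, -7]
Insert 5: shifted 1 elements -> [-3, 5, 23, 3, 0, -7]
Insert 3: shifted 2 elements -> [-3, 3, 5, 23, 0, -7]
Insert 0: shifted 3 elements -> [-3, 0, 3, 5, 23, -7]
Insert -7: shifted 5 elements -> [-7, -3, 0, 3, 5, 23]


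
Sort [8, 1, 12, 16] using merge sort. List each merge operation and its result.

Divide and conquer:
  Merge [8] + [1] -> [1, 8]
  Merge [12] + [16] -> [12, 16]
  Merge [1, 8] + [12, 16] -> [1, 8, 12, 16]


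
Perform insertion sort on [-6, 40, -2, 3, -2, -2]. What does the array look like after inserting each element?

First element -6 is already 'sorted'
Insert 40: shifted 0 elements -> [-6, 40, -2, 3, -2, -2]
Insert -2: shifted 1 elements -> [-6, -2, 40, 3, -2, -2]
Insert 3: shifted 1 elements -> [-6, -2, 3, 40, -2, -2]
Insert -2: shifted 2 elements -> [-6, -2, -2, 3, 40, -2]
Insert -2: shifted 2 elements -> [-6, -2, -2, -2, 3, 40]


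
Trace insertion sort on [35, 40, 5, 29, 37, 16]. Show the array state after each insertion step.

First element 35 is already 'sorted'
Insert 40: shifted 0 elements -> [35, 40, 5, 29, 37, 16]
Insert 5: shifted 2 elements -> [5, 35, 40, 29, 37, 16]
Insert 29: shifted 2 elements -> [5, 29, 35, 40, 37, 16]
Insert 37: shifted 1 elements -> [5, 29, 35, 37, 40, 16]
Insert 16: shifted 4 elements -> [5, 16, 29, 35, 37, 40]


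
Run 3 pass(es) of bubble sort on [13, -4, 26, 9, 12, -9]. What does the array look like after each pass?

After pass 1: [-4, 13, 9, 12, -9, 26] (4 swaps)
After pass 2: [-4, 9, 12, -9, 13, 26] (3 swaps)
After pass 3: [-4, 9, -9, 12, 13, 26] (1 swaps)
Total swaps: 8


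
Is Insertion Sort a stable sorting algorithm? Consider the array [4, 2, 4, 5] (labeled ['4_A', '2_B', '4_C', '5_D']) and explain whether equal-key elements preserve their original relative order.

Trace Insertion Sort on the labeled array (the key is the number; the letter only tracks identity):
  Insert 2_B at index 0: [2_B, 4_A, 4_C, 5_D]
  Insert 4_C at index 2: [2_B, 4_A, 4_C, 5_D]
  Insert 5_D at index 3: [2_B, 4_A, 4_C, 5_D]
Final order: [2_B, 4_A, 4_C, 5_D]
Equal keys:
  value 4: originally 4_A, 4_C; after sorting 4_A, 4_C -> order preserved
All equal keys kept their original relative order. Insertion Sort is stable: elements are shifted only while they are strictly greater than the key, so a key is inserted after any equal elements already placed.
Answer: Stable


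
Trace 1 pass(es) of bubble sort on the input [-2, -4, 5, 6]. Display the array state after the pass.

After pass 1: [-4, -2, 5, 6] (1 swaps)
Total swaps: 1


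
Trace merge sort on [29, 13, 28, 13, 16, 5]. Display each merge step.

Divide and conquer:
  Merge [13] + [28] -> [13, 28]
  Merge [29] + [13, 28] -> [13, 28, 29]
  Merge [16] + [5] -> [5, 16]
  Merge [13] + [5, 16] -> [5, 13, 16]
  Merge [13, 28, 29] + [5, 13, 16] -> [5, 13, 13, 16, 28, 29]


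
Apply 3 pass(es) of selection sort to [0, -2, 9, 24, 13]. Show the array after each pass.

Pass 1: Select minimum -2 at index 1, swap -> [-2, 0, 9, 24, 13]
Pass 2: Select minimum 0 at index 1, swap -> [-2, 0, 9, 24, 13]
Pass 3: Select minimum 9 at index 2, swap -> [-2, 0, 9, 24, 13]


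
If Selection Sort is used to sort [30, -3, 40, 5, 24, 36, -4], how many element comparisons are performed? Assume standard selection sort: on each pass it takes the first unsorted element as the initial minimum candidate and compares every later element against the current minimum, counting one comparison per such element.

Pass 1: scan indices 1..6 for the minimum = 6 comparison(s); min is -4, place at index 0 -> [-4, -3, 40, 5, 24, 36, 30]
Pass 2: scan indices 2..6 for the minimum = 5 comparison(s); min is -3, place at index 1 -> [-4, -3, 40, 5, 24, 36, 30]
Pass 3: scan indices 3..6 for the minimum = 4 comparison(s); min is 5, place at index 2 -> [-4, -3, 5, 40, 24, 36, 30]
Pass 4: scan indices 4..6 for the minimum = 3 comparison(s); min is 24, place at index 3 -> [-4, -3, 5, 24, 40, 36, 30]
Pass 5: scan indices 5..6 for the minimum = 2 comparison(s); min is 30, place at index 4 -> [-4, -3, 5, 24, 30, 36, 40]
Pass 6: scan indices 6..6 for the minimum = 1 comparison(s); min is 36, place at index 5 -> [-4, -3, 5, 24, 30, 36, 40]
Selection sort always scans the whole unsorted suffix, so the count is (n-1) + (n-2) + ... + 1 = n(n-1)/2 = 7*6/2 = 21 regardless of the input order.
Total comparisons: 6 + 5 + 4 + 3 + 2 + 1 = 21


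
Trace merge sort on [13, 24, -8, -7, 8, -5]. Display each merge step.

Divide and conquer:
  Merge [24] + [-8] -> [-8, 24]
  Merge [13] + [-8, 24] -> [-8, 13, 24]
  Merge [8] + [-5] -> [-5, 8]
  Merge [-7] + [-5, 8] -> [-7, -5, 8]
  Merge [-8, 13, 24] + [-7, -5, 8] -> [-8, -7, -5, 8, 13, 24]


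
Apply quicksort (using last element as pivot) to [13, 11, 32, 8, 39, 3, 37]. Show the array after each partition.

Partition 1: pivot=37 at index 5 -> [13, 11, 32, 8, 3, 37, 39]
Partition 2: pivot=3 at index 0 -> [3, 11, 32, 8, 13, 37, 39]
Partition 3: pivot=13 at index 3 -> [3, 11, 8, 13, 32, 37, 39]
Partition 4: pivot=8 at index 1 -> [3, 8, 11, 13, 32, 37, 39]


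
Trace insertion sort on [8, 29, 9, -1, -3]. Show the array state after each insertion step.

First element 8 is already 'sorted'
Insert 29: shifted 0 elements -> [8, 29, 9, -1, -3]
Insert 9: shifted 1 elements -> [8, 9, 29, -1, -3]
Insert -1: shifted 3 elements -> [-1, 8, 9, 29, -3]
Insert -3: shifted 4 elements -> [-3, -1, 8, 9, 29]


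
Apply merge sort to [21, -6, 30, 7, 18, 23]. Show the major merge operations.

Divide and conquer:
  Merge [-6] + [30] -> [-6, 30]
  Merge [21] + [-6, 30] -> [-6, 21, 30]
  Merge [18] + [23] -> [18, 23]
  Merge [7] + [18, 23] -> [7, 18, 23]
  Merge [-6, 21, 30] + [7, 18, 23] -> [-6, 7, 18, 21, 23, 30]


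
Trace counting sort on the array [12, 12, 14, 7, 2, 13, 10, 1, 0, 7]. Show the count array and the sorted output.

Count array: [1, 1, 1, 0, 0, 0, 0, 2, 0, 0, 1, 0, 2, 1, 1]
(count[i] = number of elements equal to i)
Cumulative count: [1, 2, 3, 3, 3, 3, 3, 5, 5, 5, 6, 6, 8, 9, 10]
Sorted: [0, 1, 2, 7, 7, 10, 12, 12, 13, 14]


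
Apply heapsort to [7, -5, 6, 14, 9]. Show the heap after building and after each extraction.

Build heap: [14, 9, 6, -5, 7]
Extract 14: [9, 7, 6, -5, 14]
Extract 9: [7, -5, 6, 9, 14]
Extract 7: [6, -5, 7, 9, 14]
Extract 6: [-5, 6, 7, 9, 14]


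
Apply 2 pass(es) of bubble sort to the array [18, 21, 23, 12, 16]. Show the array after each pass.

After pass 1: [18, 21, 12, 16, 23] (2 swaps)
After pass 2: [18, 12, 16, 21, 23] (2 swaps)
Total swaps: 4


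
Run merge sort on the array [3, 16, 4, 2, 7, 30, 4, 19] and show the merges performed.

Divide and conquer:
  Merge [3] + [16] -> [3, 16]
  Merge [4] + [2] -> [2, 4]
  Merge [3, 16] + [2, 4] -> [2, 3, 4, 16]
  Merge [7] + [30] -> [7, 30]
  Merge [4] + [19] -> [4, 19]
  Merge [7, 30] + [4, 19] -> [4, 7, 19, 30]
  Merge [2, 3, 4, 16] + [4, 7, 19, 30] -> [2, 3, 4, 4, 7, 16, 19, 30]


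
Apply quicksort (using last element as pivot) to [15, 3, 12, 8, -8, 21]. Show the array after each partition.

Partition 1: pivot=21 at index 5 -> [15, 3, 12, 8, -8, 21]
Partition 2: pivot=-8 at index 0 -> [-8, 3, 12, 8, 15, 21]
Partition 3: pivot=15 at index 4 -> [-8, 3, 12, 8, 15, 21]
Partition 4: pivot=8 at index 2 -> [-8, 3, 8, 12, 15, 21]


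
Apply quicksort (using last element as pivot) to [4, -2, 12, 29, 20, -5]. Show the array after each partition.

Partition 1: pivot=-5 at index 0 -> [-5, -2, 12, 29, 20, 4]
Partition 2: pivot=4 at index 2 -> [-5, -2, 4, 29, 20, 12]
Partition 3: pivot=12 at index 3 -> [-5, -2, 4, 12, 20, 29]
Partition 4: pivot=29 at index 5 -> [-5, -2, 4, 12, 20, 29]


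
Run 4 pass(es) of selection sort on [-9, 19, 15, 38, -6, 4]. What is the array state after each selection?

Pass 1: Select minimum -9 at index 0, swap -> [-9, 19, 15, 38, -6, 4]
Pass 2: Select minimum -6 at index 4, swap -> [-9, -6, 15, 38, 19, 4]
Pass 3: Select minimum 4 at index 5, swap -> [-9, -6, 4, 38, 19, 15]
Pass 4: Select minimum 15 at index 5, swap -> [-9, -6, 4, 15, 19, 38]


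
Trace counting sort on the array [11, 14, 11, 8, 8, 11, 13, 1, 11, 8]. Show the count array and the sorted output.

Count array: [0, 1, 0, 0, 0, 0, 0, 0, 3, 0, 0, 4, 0, 1, 1]
(count[i] = number of elements equal to i)
Cumulative count: [0, 1, 1, 1, 1, 1, 1, 1, 4, 4, 4, 8, 8, 9, 10]
Sorted: [1, 8, 8, 8, 11, 11, 11, 11, 13, 14]


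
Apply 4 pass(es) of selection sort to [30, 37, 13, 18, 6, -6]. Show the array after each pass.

Pass 1: Select minimum -6 at index 5, swap -> [-6, 37, 13, 18, 6, 30]
Pass 2: Select minimum 6 at index 4, swap -> [-6, 6, 13, 18, 37, 30]
Pass 3: Select minimum 13 at index 2, swap -> [-6, 6, 13, 18, 37, 30]
Pass 4: Select minimum 18 at index 3, swap -> [-6, 6, 13, 18, 37, 30]


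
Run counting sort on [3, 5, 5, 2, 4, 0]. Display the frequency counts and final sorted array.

Count array: [1, 0, 1, 1, 1, 2]
(count[i] = number of elements equal to i)
Cumulative count: [1, 1, 2, 3, 4, 6]
Sorted: [0, 2, 3, 4, 5, 5]


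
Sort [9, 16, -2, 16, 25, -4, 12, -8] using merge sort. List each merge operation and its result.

Divide and conquer:
  Merge [9] + [16] -> [9, 16]
  Merge [-2] + [16] -> [-2, 16]
  Merge [9, 16] + [-2, 16] -> [-2, 9, 16, 16]
  Merge [25] + [-4] -> [-4, 25]
  Merge [12] + [-8] -> [-8, 12]
  Merge [-4, 25] + [-8, 12] -> [-8, -4, 12, 25]
  Merge [-2, 9, 16, 16] + [-8, -4, 12, 25] -> [-8, -4, -2, 9, 12, 16, 16, 25]


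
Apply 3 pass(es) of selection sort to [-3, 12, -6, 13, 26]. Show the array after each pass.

Pass 1: Select minimum -6 at index 2, swap -> [-6, 12, -3, 13, 26]
Pass 2: Select minimum -3 at index 2, swap -> [-6, -3, 12, 13, 26]
Pass 3: Select minimum 12 at index 2, swap -> [-6, -3, 12, 13, 26]


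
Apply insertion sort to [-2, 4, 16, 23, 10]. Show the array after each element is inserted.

First element -2 is already 'sorted'
Insert 4: shifted 0 elements -> [-2, 4, 16, 23, 10]
Insert 16: shifted 0 elements -> [-2, 4, 16, 23, 10]
Insert 23: shifted 0 elements -> [-2, 4, 16, 23, 10]
Insert 10: shifted 2 elements -> [-2, 4, 10, 16, 23]


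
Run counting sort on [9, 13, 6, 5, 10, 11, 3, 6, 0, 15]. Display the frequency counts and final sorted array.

Count array: [1, 0, 0, 1, 0, 1, 2, 0, 0, 1, 1, 1, 0, 1, 0, 1]
(count[i] = number of elements equal to i)
Cumulative count: [1, 1, 1, 2, 2, 3, 5, 5, 5, 6, 7, 8, 8, 9, 9, 10]
Sorted: [0, 3, 5, 6, 6, 9, 10, 11, 13, 15]


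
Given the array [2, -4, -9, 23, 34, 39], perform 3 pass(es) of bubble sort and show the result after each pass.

After pass 1: [-4, -9, 2, 23, 34, 39] (2 swaps)
After pass 2: [-9, -4, 2, 23, 34, 39] (1 swaps)
After pass 3: [-9, -4, 2, 23, 34, 39] (0 swaps)
Total swaps: 3


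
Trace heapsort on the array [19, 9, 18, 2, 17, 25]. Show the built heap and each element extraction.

Build heap: [25, 17, 19, 2, 9, 18]
Extract 25: [19, 17, 18, 2, 9, 25]
Extract 19: [18, 17, 9, 2, 19, 25]
Extract 18: [17, 2, 9, 18, 19, 25]
Extract 17: [9, 2, 17, 18, 19, 25]
Extract 9: [2, 9, 17, 18, 19, 25]


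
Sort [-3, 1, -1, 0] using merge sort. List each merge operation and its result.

Divide and conquer:
  Merge [-3] + [1] -> [-3, 1]
  Merge [-1] + [0] -> [-1, 0]
  Merge [-3, 1] + [-1, 0] -> [-3, -1, 0, 1]


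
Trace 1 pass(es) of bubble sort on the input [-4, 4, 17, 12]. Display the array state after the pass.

After pass 1: [-4, 4, 12, 17] (1 swaps)
Total swaps: 1


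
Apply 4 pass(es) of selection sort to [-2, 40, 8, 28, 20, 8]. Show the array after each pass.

Pass 1: Select minimum -2 at index 0, swap -> [-2, 40, 8, 28, 20, 8]
Pass 2: Select minimum 8 at index 2, swap -> [-2, 8, 40, 28, 20, 8]
Pass 3: Select minimum 8 at index 5, swap -> [-2, 8, 8, 28, 20, 40]
Pass 4: Select minimum 20 at index 4, swap -> [-2, 8, 8, 20, 28, 40]


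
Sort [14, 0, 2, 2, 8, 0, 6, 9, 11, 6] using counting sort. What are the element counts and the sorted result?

Count array: [2, 0, 2, 0, 0, 0, 2, 0, 1, 1, 0, 1, 0, 0, 1]
(count[i] = number of elements equal to i)
Cumulative count: [2, 2, 4, 4, 4, 4, 6, 6, 7, 8, 8, 9, 9, 9, 10]
Sorted: [0, 0, 2, 2, 6, 6, 8, 9, 11, 14]


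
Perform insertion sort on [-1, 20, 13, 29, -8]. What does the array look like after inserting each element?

First element -1 is already 'sorted'
Insert 20: shifted 0 elements -> [-1, 20, 13, 29, -8]
Insert 13: shifted 1 elements -> [-1, 13, 20, 29, -8]
Insert 29: shifted 0 elements -> [-1, 13, 20, 29, -8]
Insert -8: shifted 4 elements -> [-8, -1, 13, 20, 29]


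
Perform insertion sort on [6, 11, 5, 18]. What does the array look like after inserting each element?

First element 6 is already 'sorted'
Insert 11: shifted 0 elements -> [6, 11, 5, 18]
Insert 5: shifted 2 elements -> [5, 6, 11, 18]
Insert 18: shifted 0 elements -> [5, 6, 11, 18]


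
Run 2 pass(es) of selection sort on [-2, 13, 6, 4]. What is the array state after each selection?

Pass 1: Select minimum -2 at index 0, swap -> [-2, 13, 6, 4]
Pass 2: Select minimum 4 at index 3, swap -> [-2, 4, 6, 13]


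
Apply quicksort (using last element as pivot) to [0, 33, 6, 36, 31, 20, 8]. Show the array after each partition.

Partition 1: pivot=8 at index 2 -> [0, 6, 8, 36, 31, 20, 33]
Partition 2: pivot=6 at index 1 -> [0, 6, 8, 36, 31, 20, 33]
Partition 3: pivot=33 at index 5 -> [0, 6, 8, 31, 20, 33, 36]
Partition 4: pivot=20 at index 3 -> [0, 6, 8, 20, 31, 33, 36]


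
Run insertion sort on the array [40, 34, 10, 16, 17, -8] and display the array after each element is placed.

First element 40 is already 'sorted'
Insert 34: shifted 1 elements -> [34, 40, 10, 16, 17, -8]
Insert 10: shifted 2 elements -> [10, 34, 40, 16, 17, -8]
Insert 16: shifted 2 elements -> [10, 16, 34, 40, 17, -8]
Insert 17: shifted 2 elements -> [10, 16, 17, 34, 40, -8]
Insert -8: shifted 5 elements -> [-8, 10, 16, 17, 34, 40]


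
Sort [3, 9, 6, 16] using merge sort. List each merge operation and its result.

Divide and conquer:
  Merge [3] + [9] -> [3, 9]
  Merge [6] + [16] -> [6, 16]
  Merge [3, 9] + [6, 16] -> [3, 6, 9, 16]


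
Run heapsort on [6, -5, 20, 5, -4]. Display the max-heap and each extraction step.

Build heap: [20, 5, 6, -5, -4]
Extract 20: [6, 5, -4, -5, 20]
Extract 6: [5, -5, -4, 6, 20]
Extract 5: [-4, -5, 5, 6, 20]
Extract -4: [-5, -4, 5, 6, 20]


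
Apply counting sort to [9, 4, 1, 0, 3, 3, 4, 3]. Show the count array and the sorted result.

Count array: [1, 1, 0, 3, 2, 0, 0, 0, 0, 1]
(count[i] = number of elements equal to i)
Cumulative count: [1, 2, 2, 5, 7, 7, 7, 7, 7, 8]
Sorted: [0, 1, 3, 3, 3, 4, 4, 9]


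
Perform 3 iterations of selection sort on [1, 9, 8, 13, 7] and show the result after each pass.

Pass 1: Select minimum 1 at index 0, swap -> [1, 9, 8, 13, 7]
Pass 2: Select minimum 7 at index 4, swap -> [1, 7, 8, 13, 9]
Pass 3: Select minimum 8 at index 2, swap -> [1, 7, 8, 13, 9]


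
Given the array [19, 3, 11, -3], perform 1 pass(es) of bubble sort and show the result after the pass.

After pass 1: [3, 11, -3, 19] (3 swaps)
Total swaps: 3


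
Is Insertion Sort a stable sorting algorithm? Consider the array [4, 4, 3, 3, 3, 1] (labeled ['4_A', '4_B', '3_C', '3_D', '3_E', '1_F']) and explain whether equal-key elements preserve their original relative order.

Trace Insertion Sort on the labeled array (the key is the number; the letter only tracks identity):
  Insert 4_B at index 1: [4_A, 4_B, 3_C, 3_D, 3_E, 1_F]
  Insert 3_C at index 0: [3_C, 4_A, 4_B, 3_D, 3_E, 1_F]
  Insert 3_D at index 1: [3_C, 3_D, 4_A, 4_B, 3_E, 1_F]
  Insert 3_E at index 2: [3_C, 3_D, 3_E, 4_A, 4_B, 1_F]
  Insert 1_F at index 0: [1_F, 3_C, 3_D, 3_E, 4_A, 4_B]
Final order: [1_F, 3_C, 3_D, 3_E, 4_A, 4_B]
Equal keys:
  value 3: originally 3_C, 3_D, 3_E; after sorting 3_C, 3_D, 3_E -> order preserved
  value 4: originally 4_A, 4_B; after sorting 4_A, 4_B -> order preserved
All equal keys kept their original relative order. Insertion Sort is stable: elements are shifted only while they are strictly greater than the key, so a key is inserted after any equal elements already placed.
Answer: Stable


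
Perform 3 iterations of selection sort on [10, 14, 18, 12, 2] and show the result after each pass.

Pass 1: Select minimum 2 at index 4, swap -> [2, 14, 18, 12, 10]
Pass 2: Select minimum 10 at index 4, swap -> [2, 10, 18, 12, 14]
Pass 3: Select minimum 12 at index 3, swap -> [2, 10, 12, 18, 14]


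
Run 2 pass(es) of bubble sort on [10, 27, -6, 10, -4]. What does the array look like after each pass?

After pass 1: [10, -6, 10, -4, 27] (3 swaps)
After pass 2: [-6, 10, -4, 10, 27] (2 swaps)
Total swaps: 5


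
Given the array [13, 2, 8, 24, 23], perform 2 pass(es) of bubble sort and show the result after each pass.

After pass 1: [2, 8, 13, 23, 24] (3 swaps)
After pass 2: [2, 8, 13, 23, 24] (0 swaps)
Total swaps: 3


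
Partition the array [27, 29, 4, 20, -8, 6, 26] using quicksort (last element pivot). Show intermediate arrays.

Partition 1: pivot=26 at index 4 -> [4, 20, -8, 6, 26, 29, 27]
Partition 2: pivot=6 at index 2 -> [4, -8, 6, 20, 26, 29, 27]
Partition 3: pivot=-8 at index 0 -> [-8, 4, 6, 20, 26, 29, 27]
Partition 4: pivot=27 at index 5 -> [-8, 4, 6, 20, 26, 27, 29]


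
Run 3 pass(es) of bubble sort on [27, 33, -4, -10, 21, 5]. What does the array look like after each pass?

After pass 1: [27, -4, -10, 21, 5, 33] (4 swaps)
After pass 2: [-4, -10, 21, 5, 27, 33] (4 swaps)
After pass 3: [-10, -4, 5, 21, 27, 33] (2 swaps)
Total swaps: 10


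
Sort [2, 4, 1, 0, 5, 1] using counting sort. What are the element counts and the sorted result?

Count array: [1, 2, 1, 0, 1, 1]
(count[i] = number of elements equal to i)
Cumulative count: [1, 3, 4, 4, 5, 6]
Sorted: [0, 1, 1, 2, 4, 5]


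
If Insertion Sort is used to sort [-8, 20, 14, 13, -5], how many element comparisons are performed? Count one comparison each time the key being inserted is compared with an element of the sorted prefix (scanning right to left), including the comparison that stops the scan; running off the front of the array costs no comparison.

Insert 20: -8 <= 20 (stop) = 1 comparison(s) -> [-8, 20, 14, 13, -5]
Insert 14: 20 > 14 (shift), -8 <= 14 (stop) = 2 comparison(s) -> [-8, 14, 20, 13, -5]
Insert 13: 20 > 13 (shift), 14 > 13 (shift), -8 <= 13 (stop) = 3 comparison(s) -> [-8, 13, 14, 20, -5]
Insert -5: 20 > -5 (shift), 14 > -5 (shift), 13 > -5 (shift), -8 <= -5 (stop) = 4 comparison(s) -> [-8, -5, 13, 14, 20]
Total comparisons: 1 + 2 + 3 + 4 = 10


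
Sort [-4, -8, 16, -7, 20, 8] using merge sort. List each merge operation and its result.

Divide and conquer:
  Merge [-8] + [16] -> [-8, 16]
  Merge [-4] + [-8, 16] -> [-8, -4, 16]
  Merge [20] + [8] -> [8, 20]
  Merge [-7] + [8, 20] -> [-7, 8, 20]
  Merge [-8, -4, 16] + [-7, 8, 20] -> [-8, -7, -4, 8, 16, 20]


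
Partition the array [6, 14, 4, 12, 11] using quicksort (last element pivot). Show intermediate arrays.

Partition 1: pivot=11 at index 2 -> [6, 4, 11, 12, 14]
Partition 2: pivot=4 at index 0 -> [4, 6, 11, 12, 14]
Partition 3: pivot=14 at index 4 -> [4, 6, 11, 12, 14]


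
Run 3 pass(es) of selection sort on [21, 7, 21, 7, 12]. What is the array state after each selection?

Pass 1: Select minimum 7 at index 1, swap -> [7, 21, 21, 7, 12]
Pass 2: Select minimum 7 at index 3, swap -> [7, 7, 21, 21, 12]
Pass 3: Select minimum 12 at index 4, swap -> [7, 7, 12, 21, 21]


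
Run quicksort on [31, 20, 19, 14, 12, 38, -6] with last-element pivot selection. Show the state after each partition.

Partition 1: pivot=-6 at index 0 -> [-6, 20, 19, 14, 12, 38, 31]
Partition 2: pivot=31 at index 5 -> [-6, 20, 19, 14, 12, 31, 38]
Partition 3: pivot=12 at index 1 -> [-6, 12, 19, 14, 20, 31, 38]
Partition 4: pivot=20 at index 4 -> [-6, 12, 19, 14, 20, 31, 38]
Partition 5: pivot=14 at index 2 -> [-6, 12, 14, 19, 20, 31, 38]
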